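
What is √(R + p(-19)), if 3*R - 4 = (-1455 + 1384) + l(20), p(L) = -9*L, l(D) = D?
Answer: √1398/3 ≈ 12.463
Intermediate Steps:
R = -47/3 (R = 4/3 + ((-1455 + 1384) + 20)/3 = 4/3 + (-71 + 20)/3 = 4/3 + (⅓)*(-51) = 4/3 - 17 = -47/3 ≈ -15.667)
√(R + p(-19)) = √(-47/3 - 9*(-19)) = √(-47/3 + 171) = √(466/3) = √1398/3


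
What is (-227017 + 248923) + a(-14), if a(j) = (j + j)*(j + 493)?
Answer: 8494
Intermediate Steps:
a(j) = 2*j*(493 + j) (a(j) = (2*j)*(493 + j) = 2*j*(493 + j))
(-227017 + 248923) + a(-14) = (-227017 + 248923) + 2*(-14)*(493 - 14) = 21906 + 2*(-14)*479 = 21906 - 13412 = 8494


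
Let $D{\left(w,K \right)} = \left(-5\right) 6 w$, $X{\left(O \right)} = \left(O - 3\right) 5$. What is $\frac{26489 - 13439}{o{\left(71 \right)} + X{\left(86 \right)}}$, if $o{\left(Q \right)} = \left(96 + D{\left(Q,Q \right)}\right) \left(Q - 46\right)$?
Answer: $- \frac{2610}{10087} \approx -0.25875$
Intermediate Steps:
$X{\left(O \right)} = -15 + 5 O$ ($X{\left(O \right)} = \left(-3 + O\right) 5 = -15 + 5 O$)
$D{\left(w,K \right)} = - 30 w$
$o{\left(Q \right)} = \left(-46 + Q\right) \left(96 - 30 Q\right)$ ($o{\left(Q \right)} = \left(96 - 30 Q\right) \left(Q - 46\right) = \left(96 - 30 Q\right) \left(-46 + Q\right) = \left(-46 + Q\right) \left(96 - 30 Q\right)$)
$\frac{26489 - 13439}{o{\left(71 \right)} + X{\left(86 \right)}} = \frac{26489 - 13439}{\left(-4416 - 30 \cdot 71^{2} + 1476 \cdot 71\right) + \left(-15 + 5 \cdot 86\right)} = \frac{13050}{\left(-4416 - 151230 + 104796\right) + \left(-15 + 430\right)} = \frac{13050}{\left(-4416 - 151230 + 104796\right) + 415} = \frac{13050}{-50850 + 415} = \frac{13050}{-50435} = 13050 \left(- \frac{1}{50435}\right) = - \frac{2610}{10087}$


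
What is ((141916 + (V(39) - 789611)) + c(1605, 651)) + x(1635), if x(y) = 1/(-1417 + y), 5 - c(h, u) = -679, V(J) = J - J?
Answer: -141048397/218 ≈ -6.4701e+5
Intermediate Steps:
V(J) = 0
c(h, u) = 684 (c(h, u) = 5 - 1*(-679) = 5 + 679 = 684)
((141916 + (V(39) - 789611)) + c(1605, 651)) + x(1635) = ((141916 + (0 - 789611)) + 684) + 1/(-1417 + 1635) = ((141916 - 789611) + 684) + 1/218 = (-647695 + 684) + 1/218 = -647011 + 1/218 = -141048397/218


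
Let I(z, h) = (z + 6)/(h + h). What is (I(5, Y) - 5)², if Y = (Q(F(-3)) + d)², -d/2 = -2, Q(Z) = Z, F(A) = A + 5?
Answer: 121801/5184 ≈ 23.496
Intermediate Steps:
F(A) = 5 + A
d = 4 (d = -2*(-2) = 4)
Y = 36 (Y = ((5 - 3) + 4)² = (2 + 4)² = 6² = 36)
I(z, h) = (6 + z)/(2*h) (I(z, h) = (6 + z)/((2*h)) = (6 + z)*(1/(2*h)) = (6 + z)/(2*h))
(I(5, Y) - 5)² = ((½)*(6 + 5)/36 - 5)² = ((½)*(1/36)*11 - 5)² = (11/72 - 5)² = (-349/72)² = 121801/5184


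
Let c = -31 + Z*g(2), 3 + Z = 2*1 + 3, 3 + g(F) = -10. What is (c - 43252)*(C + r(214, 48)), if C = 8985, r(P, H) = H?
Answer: -391210197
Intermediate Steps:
g(F) = -13 (g(F) = -3 - 10 = -13)
Z = 2 (Z = -3 + (2*1 + 3) = -3 + (2 + 3) = -3 + 5 = 2)
c = -57 (c = -31 + 2*(-13) = -31 - 26 = -57)
(c - 43252)*(C + r(214, 48)) = (-57 - 43252)*(8985 + 48) = -43309*9033 = -391210197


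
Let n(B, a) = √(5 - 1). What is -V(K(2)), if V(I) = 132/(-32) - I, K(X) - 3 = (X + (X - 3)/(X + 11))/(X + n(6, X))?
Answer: 791/104 ≈ 7.6058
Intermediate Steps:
n(B, a) = 2 (n(B, a) = √4 = 2)
K(X) = 3 + (X + (-3 + X)/(11 + X))/(2 + X) (K(X) = 3 + (X + (X - 3)/(X + 11))/(X + 2) = 3 + (X + (-3 + X)/(11 + X))/(2 + X))
V(I) = -33/8 - I (V(I) = 132*(-1/32) - I = -33/8 - I)
-V(K(2)) = -(-33/8 - (63 + 4*2² + 51*2)/(22 + 2² + 13*2)) = -(-33/8 - (63 + 4*4 + 102)/(22 + 4 + 26)) = -(-33/8 - (63 + 16 + 102)/52) = -(-33/8 - 181/52) = -1*(-791/104) = 791/104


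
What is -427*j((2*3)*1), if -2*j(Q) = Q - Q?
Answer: 0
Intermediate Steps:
j(Q) = 0 (j(Q) = -(Q - Q)/2 = -½*0 = 0)
-427*j((2*3)*1) = -427*0 = 0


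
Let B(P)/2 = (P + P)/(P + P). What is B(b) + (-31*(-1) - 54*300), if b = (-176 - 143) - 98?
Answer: -16167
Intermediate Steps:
b = -417 (b = -319 - 98 = -417)
B(P) = 2 (B(P) = 2*((P + P)/(P + P)) = 2*((2*P)/((2*P))) = 2*((2*P)*(1/(2*P))) = 2*1 = 2)
B(b) + (-31*(-1) - 54*300) = 2 + (-31*(-1) - 54*300) = 2 + (31 - 16200) = 2 - 16169 = -16167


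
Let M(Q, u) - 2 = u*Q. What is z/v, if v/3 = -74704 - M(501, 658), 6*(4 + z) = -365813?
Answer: 365837/7278552 ≈ 0.050262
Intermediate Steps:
M(Q, u) = 2 + Q*u (M(Q, u) = 2 + u*Q = 2 + Q*u)
z = -365837/6 (z = -4 + (⅙)*(-365813) = -4 - 365813/6 = -365837/6 ≈ -60973.)
v = -1213092 (v = 3*(-74704 - (2 + 501*658)) = 3*(-74704 - (2 + 329658)) = 3*(-74704 - 1*329660) = 3*(-74704 - 329660) = 3*(-404364) = -1213092)
z/v = -365837/6/(-1213092) = -365837/6*(-1/1213092) = 365837/7278552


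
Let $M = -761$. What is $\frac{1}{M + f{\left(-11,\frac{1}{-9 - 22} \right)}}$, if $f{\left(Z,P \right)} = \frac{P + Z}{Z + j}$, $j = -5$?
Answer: $- \frac{248}{188557} \approx -0.0013153$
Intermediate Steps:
$f{\left(Z,P \right)} = \frac{P + Z}{-5 + Z}$ ($f{\left(Z,P \right)} = \frac{P + Z}{Z - 5} = \frac{P + Z}{-5 + Z}$)
$\frac{1}{M + f{\left(-11,\frac{1}{-9 - 22} \right)}} = \frac{1}{-761 + \frac{\frac{1}{-9 - 22} - 11}{-5 - 11}} = \frac{1}{-761 + \frac{\frac{1}{-31} - 11}{-16}} = \frac{1}{-761 - \frac{- \frac{1}{31} - 11}{16}} = \frac{1}{-761 - - \frac{171}{248}} = \frac{1}{-761 + \frac{171}{248}} = \frac{1}{- \frac{188557}{248}} = - \frac{248}{188557}$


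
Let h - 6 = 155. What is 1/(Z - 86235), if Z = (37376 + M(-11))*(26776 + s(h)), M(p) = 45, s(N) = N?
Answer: 1/1007923242 ≈ 9.9214e-10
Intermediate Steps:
h = 161 (h = 6 + 155 = 161)
Z = 1008009477 (Z = (37376 + 45)*(26776 + 161) = 37421*26937 = 1008009477)
1/(Z - 86235) = 1/(1008009477 - 86235) = 1/1007923242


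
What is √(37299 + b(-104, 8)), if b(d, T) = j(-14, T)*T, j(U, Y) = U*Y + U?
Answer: √36291 ≈ 190.50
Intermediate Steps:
j(U, Y) = U + U*Y
b(d, T) = T*(-14 - 14*T) (b(d, T) = (-14*(1 + T))*T = (-14 - 14*T)*T = T*(-14 - 14*T))
√(37299 + b(-104, 8)) = √(37299 + 14*8*(-1 - 1*8)) = √(37299 + 14*8*(-1 - 8)) = √(37299 + 14*8*(-9)) = √(37299 - 1008) = √36291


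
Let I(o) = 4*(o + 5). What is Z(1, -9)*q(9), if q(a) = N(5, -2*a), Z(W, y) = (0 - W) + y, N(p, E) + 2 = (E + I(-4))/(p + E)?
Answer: 120/13 ≈ 9.2308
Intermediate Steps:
I(o) = 20 + 4*o (I(o) = 4*(5 + o) = 20 + 4*o)
N(p, E) = -2 + (4 + E)/(E + p) (N(p, E) = -2 + (E + (20 + 4*(-4)))/(p + E) = -2 + (E + (20 - 16))/(E + p) = -2 + (E + 4)/(E + p) = -2 + (4 + E)/(E + p))
Z(W, y) = y - W (Z(W, y) = -W + y = y - W)
q(a) = (-6 + 2*a)/(5 - 2*a) (q(a) = (4 - (-2)*a - 2*5)/(-2*a + 5) = (4 + 2*a - 10)/(5 - 2*a) = (-6 + 2*a)/(5 - 2*a))
Z(1, -9)*q(9) = (-9 - 1*1)*(2*(3 - 1*9)/(-5 + 2*9)) = (-9 - 1)*(2*(3 - 9)/(-5 + 18)) = -20*(-6)/13 = -10*(-12/13) = 120/13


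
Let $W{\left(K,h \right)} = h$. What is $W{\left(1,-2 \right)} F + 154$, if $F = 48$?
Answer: $58$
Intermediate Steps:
$W{\left(1,-2 \right)} F + 154 = \left(-2\right) 48 + 154 = -96 + 154 = 58$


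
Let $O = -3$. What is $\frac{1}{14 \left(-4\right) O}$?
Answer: $\frac{1}{168} \approx 0.0059524$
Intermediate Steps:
$\frac{1}{14 \left(-4\right) O} = \frac{1}{14 \left(-4\right) \left(-3\right)} = \frac{1}{\left(-56\right) \left(-3\right)} = \frac{1}{168}$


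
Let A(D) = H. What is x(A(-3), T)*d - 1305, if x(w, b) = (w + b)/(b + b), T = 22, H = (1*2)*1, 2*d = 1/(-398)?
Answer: -5713293/4378 ≈ -1305.0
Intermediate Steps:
d = -1/796 (d = (½)/(-398) = (½)*(-1/398) = -1/796 ≈ -0.0012563)
H = 2 (H = 2*1 = 2)
A(D) = 2
x(w, b) = (b + w)/(2*b) (x(w, b) = (b + w)/((2*b)) = (b + w)*(1/(2*b)) = (b + w)/(2*b))
x(A(-3), T)*d - 1305 = ((½)*(22 + 2)/22)*(-1/796) - 1305 = ((½)*(1/22)*24)*(-1/796) - 1305 = (6/11)*(-1/796) - 1305 = -3/4378 - 1305 = -5713293/4378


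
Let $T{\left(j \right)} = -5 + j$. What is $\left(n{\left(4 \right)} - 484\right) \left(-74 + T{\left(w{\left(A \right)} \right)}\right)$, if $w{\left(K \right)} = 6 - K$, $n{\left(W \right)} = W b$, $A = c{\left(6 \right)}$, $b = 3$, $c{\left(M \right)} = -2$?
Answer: $33512$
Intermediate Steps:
$A = -2$
$n{\left(W \right)} = 3 W$ ($n{\left(W \right)} = W 3 = 3 W$)
$\left(n{\left(4 \right)} - 484\right) \left(-74 + T{\left(w{\left(A \right)} \right)}\right) = \left(3 \cdot 4 - 484\right) \left(-74 + \left(-5 + \left(6 - -2\right)\right)\right) = \left(12 - 484\right) \left(-74 + \left(-5 + \left(6 + 2\right)\right)\right) = - 472 \left(-74 + \left(-5 + 8\right)\right) = - 472 \left(-74 + 3\right) = \left(-472\right) \left(-71\right) = 33512$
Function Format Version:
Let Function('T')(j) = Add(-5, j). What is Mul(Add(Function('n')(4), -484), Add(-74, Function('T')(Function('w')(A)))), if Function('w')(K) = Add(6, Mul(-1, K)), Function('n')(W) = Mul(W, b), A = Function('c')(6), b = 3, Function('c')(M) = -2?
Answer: 33512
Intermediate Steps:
A = -2
Function('n')(W) = Mul(3, W) (Function('n')(W) = Mul(W, 3) = Mul(3, W))
Mul(Add(Function('n')(4), -484), Add(-74, Function('T')(Function('w')(A)))) = Mul(Add(Mul(3, 4), -484), Add(-74, Add(-5, Add(6, Mul(-1, -2))))) = Mul(Add(12, -484), Add(-74, Add(-5, Add(6, 2)))) = Mul(-472, Add(-74, Add(-5, 8))) = Mul(-472, Add(-74, 3)) = Mul(-472, -71) = 33512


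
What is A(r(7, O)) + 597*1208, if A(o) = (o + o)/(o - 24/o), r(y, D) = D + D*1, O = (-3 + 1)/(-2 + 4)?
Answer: 3605878/5 ≈ 7.2118e+5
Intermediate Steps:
O = -1 (O = -2/2 = -2*1/2 = -1)
r(y, D) = 2*D (r(y, D) = D + D = 2*D)
A(o) = 2*o/(o - 24/o) (A(o) = (2*o)/(o - 24/o) = 2*o/(o - 24/o))
A(r(7, O)) + 597*1208 = 2*(2*(-1))**2/(-24 + (2*(-1))**2) + 597*1208 = 2*(-2)**2/(-24 + (-2)**2) + 721176 = 2*4/(-24 + 4) + 721176 = 2*4/(-20) + 721176 = 2*4*(-1/20) + 721176 = -2/5 + 721176 = 3605878/5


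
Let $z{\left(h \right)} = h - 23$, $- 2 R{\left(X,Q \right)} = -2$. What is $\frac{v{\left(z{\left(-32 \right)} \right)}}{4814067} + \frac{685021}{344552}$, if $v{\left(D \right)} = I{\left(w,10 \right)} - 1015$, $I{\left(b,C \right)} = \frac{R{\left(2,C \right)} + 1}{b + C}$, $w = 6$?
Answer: $\frac{824346828299}{414674103246} \approx 1.9879$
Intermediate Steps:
$R{\left(X,Q \right)} = 1$ ($R{\left(X,Q \right)} = \left(- \frac{1}{2}\right) \left(-2\right) = 1$)
$I{\left(b,C \right)} = \frac{2}{C + b}$ ($I{\left(b,C \right)} = \frac{1 + 1}{b + C} = \frac{2}{C + b}$)
$z{\left(h \right)} = -23 + h$ ($z{\left(h \right)} = h - 23 = -23 + h$)
$v{\left(D \right)} = - \frac{8119}{8}$ ($v{\left(D \right)} = \frac{2}{10 + 6} - 1015 = \frac{2}{16} - 1015 = 2 \cdot \frac{1}{16} - 1015 = \frac{1}{8} - 1015 = - \frac{8119}{8}$)
$\frac{v{\left(z{\left(-32 \right)} \right)}}{4814067} + \frac{685021}{344552} = - \frac{8119}{8 \cdot 4814067} + \frac{685021}{344552} = \left(- \frac{8119}{8}\right) \frac{1}{4814067} + 685021 \cdot \frac{1}{344552} = - \frac{8119}{38512536} + \frac{685021}{344552} = \frac{824346828299}{414674103246}$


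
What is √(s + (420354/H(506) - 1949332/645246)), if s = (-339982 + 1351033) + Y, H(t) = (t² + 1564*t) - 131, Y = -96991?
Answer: 2*√6572886061153891302696986/5363166969 ≈ 956.06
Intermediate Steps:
H(t) = -131 + t² + 1564*t
s = 914060 (s = (-339982 + 1351033) - 96991 = 1011051 - 96991 = 914060)
√(s + (420354/H(506) - 1949332/645246)) = √(914060 + (420354/(-131 + 506² + 1564*506) - 1949332/645246)) = √(914060 + (420354/(-131 + 256036 + 791384) - 1949332*1/645246)) = √(914060 + (420354/1047289 - 139238/46089)) = √(914060 - 126448730276/48268502721) = √(44120181148426984/48268502721) = 2*√6572886061153891302696986/5363166969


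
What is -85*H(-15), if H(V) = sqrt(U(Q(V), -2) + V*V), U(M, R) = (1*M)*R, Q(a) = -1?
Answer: -85*sqrt(227) ≈ -1280.7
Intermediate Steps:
U(M, R) = M*R
H(V) = sqrt(2 + V**2) (H(V) = sqrt(-1*(-2) + V*V) = sqrt(2 + V**2))
-85*H(-15) = -85*sqrt(2 + (-15)**2) = -85*sqrt(2 + 225) = -85*sqrt(227)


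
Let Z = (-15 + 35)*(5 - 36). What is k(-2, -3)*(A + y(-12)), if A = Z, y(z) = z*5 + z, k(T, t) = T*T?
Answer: -2768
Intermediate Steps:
Z = -620 (Z = 20*(-31) = -620)
k(T, t) = T²
y(z) = 6*z (y(z) = 5*z + z = 6*z)
A = -620
k(-2, -3)*(A + y(-12)) = (-2)²*(-620 + 6*(-12)) = 4*(-620 - 72) = 4*(-692) = -2768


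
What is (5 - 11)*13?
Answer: -78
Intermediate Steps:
(5 - 11)*13 = -6*13 = -78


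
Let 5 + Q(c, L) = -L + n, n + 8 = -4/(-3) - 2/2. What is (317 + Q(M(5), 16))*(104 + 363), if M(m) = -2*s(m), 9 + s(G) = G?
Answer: 403955/3 ≈ 1.3465e+5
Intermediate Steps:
n = -23/3 (n = -8 + (-4/(-3) - 2/2) = -8 + (-4*(-⅓) - 2*½) = -8 + (4/3 - 1) = -8 + ⅓ = -23/3 ≈ -7.6667)
s(G) = -9 + G
M(m) = 18 - 2*m (M(m) = -2*(-9 + m) = 18 - 2*m)
Q(c, L) = -38/3 - L (Q(c, L) = -5 + (-L - 23/3) = -5 + (-23/3 - L) = -38/3 - L)
(317 + Q(M(5), 16))*(104 + 363) = (317 + (-38/3 - 1*16))*(104 + 363) = (317 + (-38/3 - 16))*467 = (317 - 86/3)*467 = (865/3)*467 = 403955/3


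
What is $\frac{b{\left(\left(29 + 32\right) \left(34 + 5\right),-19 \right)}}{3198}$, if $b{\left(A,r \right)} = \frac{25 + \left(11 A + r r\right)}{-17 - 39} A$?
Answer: $- \frac{1619855}{4592} \approx -352.76$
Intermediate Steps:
$b{\left(A,r \right)} = A \left(- \frac{25}{56} - \frac{11 A}{56} - \frac{r^{2}}{56}\right)$ ($b{\left(A,r \right)} = \frac{25 + \left(11 A + r^{2}\right)}{-56} A = \left(25 + \left(r^{2} + 11 A\right)\right) \left(- \frac{1}{56}\right) A = \left(25 + r^{2} + 11 A\right) \left(- \frac{1}{56}\right) A = \left(- \frac{25}{56} - \frac{11 A}{56} - \frac{r^{2}}{56}\right) A = A \left(- \frac{25}{56} - \frac{11 A}{56} - \frac{r^{2}}{56}\right)$)
$\frac{b{\left(\left(29 + 32\right) \left(34 + 5\right),-19 \right)}}{3198} = \frac{\left(- \frac{1}{56}\right) \left(29 + 32\right) \left(34 + 5\right) \left(25 + \left(-19\right)^{2} + 11 \left(29 + 32\right) \left(34 + 5\right)\right)}{3198} = - \frac{61 \cdot 39 \left(25 + 361 + 11 \cdot 61 \cdot 39\right)}{56} \cdot \frac{1}{3198} = \left(- \frac{1}{56}\right) 2379 \left(25 + 361 + 11 \cdot 2379\right) \frac{1}{3198} = \left(- \frac{1}{56}\right) 2379 \left(25 + 361 + 26169\right) \frac{1}{3198} = \left(- \frac{1}{56}\right) 2379 \cdot 26555 \cdot \frac{1}{3198} = \left(- \frac{63174345}{56}\right) \frac{1}{3198} = - \frac{1619855}{4592}$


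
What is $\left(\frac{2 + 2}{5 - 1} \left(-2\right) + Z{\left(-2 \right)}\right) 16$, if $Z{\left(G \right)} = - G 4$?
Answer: $96$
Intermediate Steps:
$Z{\left(G \right)} = - 4 G$
$\left(\frac{2 + 2}{5 - 1} \left(-2\right) + Z{\left(-2 \right)}\right) 16 = \left(\frac{2 + 2}{5 - 1} \left(-2\right) - -8\right) 16 = \left(\frac{4}{4} \left(-2\right) + 8\right) 16 = \left(4 \cdot \frac{1}{4} \left(-2\right) + 8\right) 16 = \left(1 \left(-2\right) + 8\right) 16 = \left(-2 + 8\right) 16 = 6 \cdot 16 = 96$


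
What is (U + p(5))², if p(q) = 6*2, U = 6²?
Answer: 2304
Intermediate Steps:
U = 36
p(q) = 12
(U + p(5))² = (36 + 12)² = 48² = 2304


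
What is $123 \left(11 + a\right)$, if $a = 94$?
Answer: $12915$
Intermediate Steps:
$123 \left(11 + a\right) = 123 \left(11 + 94\right) = 123 \cdot 105 = 12915$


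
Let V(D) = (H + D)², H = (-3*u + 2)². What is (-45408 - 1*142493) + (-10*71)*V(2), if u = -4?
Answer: -28022741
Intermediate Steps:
H = 196 (H = (-3*(-4) + 2)² = (12 + 2)² = 14² = 196)
V(D) = (196 + D)²
(-45408 - 1*142493) + (-10*71)*V(2) = (-45408 - 1*142493) + (-10*71)*(196 + 2)² = (-45408 - 142493) - 710*198² = -187901 - 710*39204 = -187901 - 27834840 = -28022741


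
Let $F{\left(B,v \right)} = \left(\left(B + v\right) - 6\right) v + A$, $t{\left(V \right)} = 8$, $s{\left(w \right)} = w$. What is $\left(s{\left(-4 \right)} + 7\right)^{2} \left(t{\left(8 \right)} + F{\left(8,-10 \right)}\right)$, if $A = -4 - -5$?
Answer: $801$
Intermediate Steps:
$A = 1$ ($A = -4 + 5 = 1$)
$F{\left(B,v \right)} = 1 + v \left(-6 + B + v\right)$ ($F{\left(B,v \right)} = \left(\left(B + v\right) - 6\right) v + 1 = \left(-6 + B + v\right) v + 1 = v \left(-6 + B + v\right) + 1 = 1 + v \left(-6 + B + v\right)$)
$\left(s{\left(-4 \right)} + 7\right)^{2} \left(t{\left(8 \right)} + F{\left(8,-10 \right)}\right) = \left(-4 + 7\right)^{2} \left(8 + \left(1 + \left(-10\right)^{2} - -60 + 8 \left(-10\right)\right)\right) = 3^{2} \left(8 + \left(1 + 100 + 60 - 80\right)\right) = 9 \left(8 + 81\right) = 9 \cdot 89 = 801$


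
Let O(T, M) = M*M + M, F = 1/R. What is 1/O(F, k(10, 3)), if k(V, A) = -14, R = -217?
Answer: 1/182 ≈ 0.0054945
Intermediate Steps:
F = -1/217 (F = 1/(-217) = -1/217 ≈ -0.0046083)
O(T, M) = M + M**2 (O(T, M) = M**2 + M = M + M**2)
1/O(F, k(10, 3)) = 1/(-14*(1 - 14)) = 1/(-14*(-13)) = 1/182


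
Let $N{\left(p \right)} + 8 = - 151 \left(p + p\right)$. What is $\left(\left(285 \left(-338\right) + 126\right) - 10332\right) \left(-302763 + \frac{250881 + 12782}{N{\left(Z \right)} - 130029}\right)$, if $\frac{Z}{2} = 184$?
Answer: $\frac{2593033847796944}{80391} \approx 3.2255 \cdot 10^{10}$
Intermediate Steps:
$Z = 368$ ($Z = 2 \cdot 184 = 368$)
$N{\left(p \right)} = -8 - 302 p$ ($N{\left(p \right)} = -8 - 151 \left(p + p\right) = -8 - 151 \cdot 2 p = -8 - 302 p$)
$\left(\left(285 \left(-338\right) + 126\right) - 10332\right) \left(-302763 + \frac{250881 + 12782}{N{\left(Z \right)} - 130029}\right) = \left(\left(285 \left(-338\right) + 126\right) - 10332\right) \left(-302763 + \frac{250881 + 12782}{\left(-8 - 111136\right) - 130029}\right) = \left(\left(-96330 + 126\right) - 10332\right) \left(-302763 + \frac{263663}{\left(-8 - 111136\right) - 130029}\right) = \left(-96204 - 10332\right) \left(-302763 + \frac{263663}{-111144 - 130029}\right) = - 106536 \left(-302763 + \frac{263663}{-241173}\right) = - 106536 \left(-302763 + 263663 \left(- \frac{1}{241173}\right)\right) = - 106536 \left(-302763 - \frac{263663}{241173}\right) = \left(-106536\right) \left(- \frac{73018524662}{241173}\right) = \frac{2593033847796944}{80391}$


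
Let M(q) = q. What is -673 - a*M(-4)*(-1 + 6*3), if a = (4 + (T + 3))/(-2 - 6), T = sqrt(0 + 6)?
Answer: -1465/2 - 17*sqrt(6)/2 ≈ -753.32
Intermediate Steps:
T = sqrt(6) ≈ 2.4495
a = -7/8 - sqrt(6)/8 (a = (4 + (sqrt(6) + 3))/(-2 - 6) = (4 + (3 + sqrt(6)))/(-8) = (7 + sqrt(6))*(-1/8) = -7/8 - sqrt(6)/8 ≈ -1.1812)
-673 - a*M(-4)*(-1 + 6*3) = -673 - (-7/8 - sqrt(6)/8)*(-4)*(-1 + 6*3) = -673 - (7/2 + sqrt(6)/2)*(-1 + 18) = -673 - (7/2 + sqrt(6)/2)*17 = -673 - (119/2 + 17*sqrt(6)/2) = -673 + (-119/2 - 17*sqrt(6)/2) = -1465/2 - 17*sqrt(6)/2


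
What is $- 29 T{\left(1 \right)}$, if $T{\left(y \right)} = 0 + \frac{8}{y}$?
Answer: $-232$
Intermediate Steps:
$T{\left(y \right)} = \frac{8}{y}$
$- 29 T{\left(1 \right)} = - 29 \cdot \frac{8}{1} = - 29 \cdot 8 \cdot 1 = \left(-29\right) 8 = -232$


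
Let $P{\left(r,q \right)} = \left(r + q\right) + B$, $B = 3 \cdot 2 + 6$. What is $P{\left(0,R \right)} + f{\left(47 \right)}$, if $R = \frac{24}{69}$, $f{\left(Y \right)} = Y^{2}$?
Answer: $\frac{51091}{23} \approx 2221.3$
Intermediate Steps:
$R = \frac{8}{23}$ ($R = 24 \cdot \frac{1}{69} = \frac{8}{23} \approx 0.34783$)
$B = 12$ ($B = 6 + 6 = 12$)
$P{\left(r,q \right)} = 12 + q + r$ ($P{\left(r,q \right)} = \left(r + q\right) + 12 = \left(q + r\right) + 12 = 12 + q + r$)
$P{\left(0,R \right)} + f{\left(47 \right)} = \left(12 + \frac{8}{23} + 0\right) + 47^{2} = \frac{284}{23} + 2209 = \frac{51091}{23}$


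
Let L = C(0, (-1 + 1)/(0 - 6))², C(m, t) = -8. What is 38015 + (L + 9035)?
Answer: 47114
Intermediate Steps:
L = 64 (L = (-8)² = 64)
38015 + (L + 9035) = 38015 + (64 + 9035) = 38015 + 9099 = 47114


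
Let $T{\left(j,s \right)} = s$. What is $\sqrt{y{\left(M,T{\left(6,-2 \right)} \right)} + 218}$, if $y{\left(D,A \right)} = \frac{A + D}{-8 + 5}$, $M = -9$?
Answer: $\frac{\sqrt{1995}}{3} \approx 14.888$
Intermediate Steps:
$y{\left(D,A \right)} = - \frac{A}{3} - \frac{D}{3}$ ($y{\left(D,A \right)} = \frac{A + D}{-3} = \left(A + D\right) \left(- \frac{1}{3}\right) = - \frac{A}{3} - \frac{D}{3}$)
$\sqrt{y{\left(M,T{\left(6,-2 \right)} \right)} + 218} = \sqrt{\left(\left(- \frac{1}{3}\right) \left(-2\right) - -3\right) + 218} = \sqrt{\left(\frac{2}{3} + 3\right) + 218} = \sqrt{\frac{11}{3} + 218} = \sqrt{\frac{665}{3}} = \frac{\sqrt{1995}}{3}$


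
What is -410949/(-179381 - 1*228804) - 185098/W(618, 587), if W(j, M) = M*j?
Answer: 36762048902/74037819855 ≈ 0.49653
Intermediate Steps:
-410949/(-179381 - 1*228804) - 185098/W(618, 587) = -410949/(-179381 - 1*228804) - 185098/(587*618) = -410949/(-179381 - 228804) - 185098/362766 = -410949/(-408185) - 185098*1/362766 = -410949*(-1/408185) - 92549/181383 = 410949/408185 - 92549/181383 = 36762048902/74037819855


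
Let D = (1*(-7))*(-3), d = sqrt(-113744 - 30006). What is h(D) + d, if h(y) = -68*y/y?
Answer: -68 + 25*I*sqrt(230) ≈ -68.0 + 379.14*I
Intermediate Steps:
d = 25*I*sqrt(230) (d = sqrt(-143750) = 25*I*sqrt(230) ≈ 379.14*I)
D = 21 (D = -7*(-3) = 21)
h(y) = -68 (h(y) = -68*1 = -68)
h(D) + d = -68 + 25*I*sqrt(230)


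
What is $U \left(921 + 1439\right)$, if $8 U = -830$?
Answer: $-244850$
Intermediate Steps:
$U = - \frac{415}{4}$ ($U = \frac{1}{8} \left(-830\right) = - \frac{415}{4} \approx -103.75$)
$U \left(921 + 1439\right) = - \frac{415 \left(921 + 1439\right)}{4} = \left(- \frac{415}{4}\right) 2360 = -244850$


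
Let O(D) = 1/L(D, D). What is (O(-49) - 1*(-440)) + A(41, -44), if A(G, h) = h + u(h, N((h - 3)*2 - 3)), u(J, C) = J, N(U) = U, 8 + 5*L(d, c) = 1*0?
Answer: 2811/8 ≈ 351.38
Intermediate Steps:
L(d, c) = -8/5 (L(d, c) = -8/5 + (1*0)/5 = -8/5 + (1/5)*0 = -8/5 + 0 = -8/5)
A(G, h) = 2*h (A(G, h) = h + h = 2*h)
O(D) = -5/8 (O(D) = 1/(-8/5) = -5/8)
(O(-49) - 1*(-440)) + A(41, -44) = (-5/8 - 1*(-440)) + 2*(-44) = (-5/8 + 440) - 88 = 3515/8 - 88 = 2811/8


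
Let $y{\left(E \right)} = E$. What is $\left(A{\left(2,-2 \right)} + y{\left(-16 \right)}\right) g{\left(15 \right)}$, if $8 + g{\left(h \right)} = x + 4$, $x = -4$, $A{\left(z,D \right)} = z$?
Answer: $112$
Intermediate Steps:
$g{\left(h \right)} = -8$ ($g{\left(h \right)} = -8 + \left(-4 + 4\right) = -8 + 0 = -8$)
$\left(A{\left(2,-2 \right)} + y{\left(-16 \right)}\right) g{\left(15 \right)} = \left(2 - 16\right) \left(-8\right) = \left(-14\right) \left(-8\right) = 112$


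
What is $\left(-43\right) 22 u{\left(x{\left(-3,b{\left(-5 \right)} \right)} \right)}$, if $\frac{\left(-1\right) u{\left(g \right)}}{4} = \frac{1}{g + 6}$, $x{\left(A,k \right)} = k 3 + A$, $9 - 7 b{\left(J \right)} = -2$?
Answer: $\frac{13244}{27} \approx 490.52$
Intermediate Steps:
$b{\left(J \right)} = \frac{11}{7}$ ($b{\left(J \right)} = \frac{9}{7} - - \frac{2}{7} = \frac{9}{7} + \frac{2}{7} = \frac{11}{7}$)
$x{\left(A,k \right)} = A + 3 k$ ($x{\left(A,k \right)} = 3 k + A = A + 3 k$)
$u{\left(g \right)} = - \frac{4}{6 + g}$ ($u{\left(g \right)} = - \frac{4}{g + 6} = - \frac{4}{6 + g}$)
$\left(-43\right) 22 u{\left(x{\left(-3,b{\left(-5 \right)} \right)} \right)} = \left(-43\right) 22 \left(- \frac{4}{6 + \left(-3 + 3 \cdot \frac{11}{7}\right)}\right) = - 946 \left(- \frac{4}{6 + \left(-3 + \frac{33}{7}\right)}\right) = - 946 \left(- \frac{4}{6 + \frac{12}{7}}\right) = - 946 \left(- \frac{4}{\frac{54}{7}}\right) = - 946 \left(\left(-4\right) \frac{7}{54}\right) = \left(-946\right) \left(- \frac{14}{27}\right) = \frac{13244}{27}$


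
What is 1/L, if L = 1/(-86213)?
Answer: -86213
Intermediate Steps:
L = -1/86213 ≈ -1.1599e-5
1/L = 1/(-1/86213) = -86213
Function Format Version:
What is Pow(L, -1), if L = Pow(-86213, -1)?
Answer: -86213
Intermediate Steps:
L = Rational(-1, 86213) ≈ -1.1599e-5
Pow(L, -1) = Pow(Rational(-1, 86213), -1) = -86213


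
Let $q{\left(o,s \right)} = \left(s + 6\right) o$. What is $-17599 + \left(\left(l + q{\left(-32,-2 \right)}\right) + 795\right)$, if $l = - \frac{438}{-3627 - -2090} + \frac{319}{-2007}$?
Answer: $- \frac{52230750625}{3084759} \approx -16932.0$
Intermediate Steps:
$q{\left(o,s \right)} = o \left(6 + s\right)$ ($q{\left(o,s \right)} = \left(6 + s\right) o = o \left(6 + s\right)$)
$l = \frac{388763}{3084759}$ ($l = - \frac{438}{-3627 + 2090} + 319 \left(- \frac{1}{2007}\right) = - \frac{438}{-1537} - \frac{319}{2007} = \left(-438\right) \left(- \frac{1}{1537}\right) - \frac{319}{2007} = \frac{438}{1537} - \frac{319}{2007} = \frac{388763}{3084759} \approx 0.12603$)
$-17599 + \left(\left(l + q{\left(-32,-2 \right)}\right) + 795\right) = -17599 + \left(\left(\frac{388763}{3084759} - 32 \left(6 - 2\right)\right) + 795\right) = -17599 + \left(\left(\frac{388763}{3084759} - 128\right) + 795\right) = -17599 + \left(- \frac{394460389}{3084759} + 795\right) = -17599 + \frac{2057923016}{3084759} = - \frac{52230750625}{3084759}$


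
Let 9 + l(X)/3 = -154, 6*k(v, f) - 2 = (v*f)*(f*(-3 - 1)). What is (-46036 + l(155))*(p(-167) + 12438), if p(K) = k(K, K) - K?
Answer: -435136321550/3 ≈ -1.4505e+11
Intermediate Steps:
k(v, f) = ⅓ - 2*v*f²/3 (k(v, f) = ⅓ + ((v*f)*(f*(-3 - 1)))/6 = ⅓ + ((f*v)*(f*(-4)))/6 = ⅓ + ((f*v)*(-4*f))/6 = ⅓ + (-4*v*f²)/6 = ⅓ - 2*v*f²/3)
l(X) = -489 (l(X) = -27 + 3*(-154) = -27 - 462 = -489)
p(K) = ⅓ - K - 2*K³/3 (p(K) = (⅓ - 2*K*K²/3) - K = (⅓ - 2*K³/3) - K = ⅓ - K - 2*K³/3)
(-46036 + l(155))*(p(-167) + 12438) = (-46036 - 489)*((⅓ - 1*(-167) - ⅔*(-167)³) + 12438) = -46525*((⅓ + 167 - ⅔*(-4657463)) + 12438) = -46525*((⅓ + 167 + 9314926/3) + 12438) = -46525*(9315428/3 + 12438) = -46525*9352742/3 = -435136321550/3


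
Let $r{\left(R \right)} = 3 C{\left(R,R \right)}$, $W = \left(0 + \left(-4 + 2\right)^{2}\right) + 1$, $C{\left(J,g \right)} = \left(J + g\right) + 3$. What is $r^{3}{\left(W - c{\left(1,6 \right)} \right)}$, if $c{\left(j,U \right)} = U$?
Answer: $27$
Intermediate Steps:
$C{\left(J,g \right)} = 3 + J + g$
$W = 5$ ($W = \left(0 + \left(-2\right)^{2}\right) + 1 = \left(0 + 4\right) + 1 = 4 + 1 = 5$)
$r{\left(R \right)} = 9 + 6 R$ ($r{\left(R \right)} = 3 \left(3 + R + R\right) = 3 \left(3 + 2 R\right) = 9 + 6 R$)
$r^{3}{\left(W - c{\left(1,6 \right)} \right)} = \left(9 + 6 \left(5 - 6\right)\right)^{3} = \left(9 + 6 \left(-1\right)\right)^{3} = \left(9 - 6\right)^{3} = 3^{3} = 27$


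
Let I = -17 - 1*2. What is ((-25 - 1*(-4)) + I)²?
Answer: 1600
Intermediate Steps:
I = -19 (I = -17 - 2 = -19)
((-25 - 1*(-4)) + I)² = ((-25 - 1*(-4)) - 19)² = ((-25 + 4) - 19)² = (-21 - 19)² = (-40)² = 1600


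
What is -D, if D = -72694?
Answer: 72694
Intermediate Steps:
-D = -1*(-72694) = 72694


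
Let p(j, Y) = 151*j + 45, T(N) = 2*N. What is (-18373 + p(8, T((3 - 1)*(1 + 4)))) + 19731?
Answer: 2611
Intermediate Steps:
p(j, Y) = 45 + 151*j
(-18373 + p(8, T((3 - 1)*(1 + 4)))) + 19731 = (-18373 + (45 + 151*8)) + 19731 = (-18373 + (45 + 1208)) + 19731 = (-18373 + 1253) + 19731 = -17120 + 19731 = 2611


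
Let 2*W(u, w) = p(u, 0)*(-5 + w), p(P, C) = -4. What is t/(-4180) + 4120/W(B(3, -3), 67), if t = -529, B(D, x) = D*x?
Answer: -4289001/129580 ≈ -33.099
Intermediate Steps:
W(u, w) = 10 - 2*w (W(u, w) = (-4*(-5 + w))/2 = (20 - 4*w)/2 = 10 - 2*w)
t/(-4180) + 4120/W(B(3, -3), 67) = -529/(-4180) + 4120/(10 - 2*67) = -529*(-1/4180) + 4120/(10 - 134) = 529/4180 + 4120/(-124) = 529/4180 + 4120*(-1/124) = 529/4180 - 1030/31 = -4289001/129580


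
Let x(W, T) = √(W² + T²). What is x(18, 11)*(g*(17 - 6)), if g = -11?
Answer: -121*√445 ≈ -2552.5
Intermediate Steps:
x(W, T) = √(T² + W²)
x(18, 11)*(g*(17 - 6)) = √(11² + 18²)*(-11*(17 - 6)) = √(121 + 324)*(-11*11) = √445*(-121) = -121*√445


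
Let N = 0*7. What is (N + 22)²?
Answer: 484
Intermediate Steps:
N = 0
(N + 22)² = (0 + 22)² = 22² = 484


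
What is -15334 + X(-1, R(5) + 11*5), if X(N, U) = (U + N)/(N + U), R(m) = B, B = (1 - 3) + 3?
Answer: -15333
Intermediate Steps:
B = 1 (B = -2 + 3 = 1)
R(m) = 1
X(N, U) = 1 (X(N, U) = (N + U)/(N + U) = 1)
-15334 + X(-1, R(5) + 11*5) = -15334 + 1 = -15333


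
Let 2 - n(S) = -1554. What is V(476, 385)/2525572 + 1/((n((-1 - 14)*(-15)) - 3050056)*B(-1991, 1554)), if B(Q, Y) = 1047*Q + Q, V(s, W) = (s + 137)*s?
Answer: 66286965452798199/573747048927052000 ≈ 0.11553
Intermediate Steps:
V(s, W) = s*(137 + s) (V(s, W) = (137 + s)*s = s*(137 + s))
n(S) = 1556 (n(S) = 2 - 1*(-1554) = 2 + 1554 = 1556)
B(Q, Y) = 1048*Q
V(476, 385)/2525572 + 1/((n((-1 - 14)*(-15)) - 3050056)*B(-1991, 1554)) = (476*(137 + 476))/2525572 + 1/((1556 - 3050056)*((1048*(-1991)))) = (476*613)*(1/2525572) + 1/(-3048500*(-2086568)) = 291788*(1/2525572) - 1/3048500*(-1/2086568) = 10421/90199 + 1/6360902548000 = 66286965452798199/573747048927052000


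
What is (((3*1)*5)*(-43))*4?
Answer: -2580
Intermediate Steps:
(((3*1)*5)*(-43))*4 = ((3*5)*(-43))*4 = (15*(-43))*4 = -645*4 = -2580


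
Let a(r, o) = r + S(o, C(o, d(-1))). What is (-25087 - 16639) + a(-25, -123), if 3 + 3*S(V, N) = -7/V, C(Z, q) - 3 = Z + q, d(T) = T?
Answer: -15406481/369 ≈ -41752.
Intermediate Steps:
C(Z, q) = 3 + Z + q (C(Z, q) = 3 + (Z + q) = 3 + Z + q)
S(V, N) = -1 - 7/(3*V) (S(V, N) = -1 + (-7/V)/3 = -1 - 7/(3*V))
a(r, o) = r + (-7/3 - o)/o
(-25087 - 16639) + a(-25, -123) = (-25087 - 16639) + (-1 - 25 - 7/3/(-123)) = -41726 + (-1 - 25 - 7/3*(-1/123)) = -41726 + (-1 - 25 + 7/369) = -41726 - 9587/369 = -15406481/369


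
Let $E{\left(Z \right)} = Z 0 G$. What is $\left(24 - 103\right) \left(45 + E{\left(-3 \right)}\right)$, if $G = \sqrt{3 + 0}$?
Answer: $-3555$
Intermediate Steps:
$G = \sqrt{3} \approx 1.732$
$E{\left(Z \right)} = 0$ ($E{\left(Z \right)} = Z 0 \sqrt{3} = 0 \sqrt{3} = 0$)
$\left(24 - 103\right) \left(45 + E{\left(-3 \right)}\right) = \left(24 - 103\right) \left(45 + 0\right) = \left(-79\right) 45 = -3555$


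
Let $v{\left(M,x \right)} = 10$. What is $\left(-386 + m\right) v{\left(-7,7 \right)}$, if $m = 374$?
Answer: $-120$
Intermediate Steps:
$\left(-386 + m\right) v{\left(-7,7 \right)} = \left(-386 + 374\right) 10 = \left(-12\right) 10 = -120$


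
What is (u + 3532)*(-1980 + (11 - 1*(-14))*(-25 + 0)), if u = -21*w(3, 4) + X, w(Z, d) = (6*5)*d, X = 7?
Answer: -2654495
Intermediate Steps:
w(Z, d) = 30*d
u = -2513 (u = -630*4 + 7 = -21*120 + 7 = -2520 + 7 = -2513)
(u + 3532)*(-1980 + (11 - 1*(-14))*(-25 + 0)) = (-2513 + 3532)*(-1980 + (11 - 1*(-14))*(-25 + 0)) = 1019*(-1980 + (11 + 14)*(-25)) = 1019*(-1980 + 25*(-25)) = 1019*(-1980 - 625) = 1019*(-2605) = -2654495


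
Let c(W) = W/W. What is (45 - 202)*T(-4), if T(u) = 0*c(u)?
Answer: 0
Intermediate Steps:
c(W) = 1
T(u) = 0 (T(u) = 0*1 = 0)
(45 - 202)*T(-4) = (45 - 202)*0 = -157*0 = 0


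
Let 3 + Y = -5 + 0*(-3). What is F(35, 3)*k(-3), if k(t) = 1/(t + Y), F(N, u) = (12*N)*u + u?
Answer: -1263/11 ≈ -114.82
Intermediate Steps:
Y = -8 (Y = -3 + (-5 + 0*(-3)) = -3 + (-5 + 0) = -3 - 5 = -8)
F(N, u) = u + 12*N*u (F(N, u) = 12*N*u + u = u + 12*N*u)
k(t) = 1/(-8 + t) (k(t) = 1/(t - 8) = 1/(-8 + t))
F(35, 3)*k(-3) = (3*(1 + 12*35))/(-8 - 3) = (3*(1 + 420))/(-11) = (3*421)*(-1/11) = 1263*(-1/11) = -1263/11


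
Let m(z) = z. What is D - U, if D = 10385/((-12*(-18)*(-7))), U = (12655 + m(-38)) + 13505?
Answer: -39506849/1512 ≈ -26129.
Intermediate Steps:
U = 26122 (U = (12655 - 38) + 13505 = 12617 + 13505 = 26122)
D = -10385/1512 (D = 10385/((216*(-7))) = 10385/(-1512) = 10385*(-1/1512) = -10385/1512 ≈ -6.8684)
D - U = -10385/1512 - 1*26122 = -10385/1512 - 26122 = -39506849/1512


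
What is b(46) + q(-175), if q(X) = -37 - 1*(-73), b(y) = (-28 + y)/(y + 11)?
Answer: 690/19 ≈ 36.316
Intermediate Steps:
b(y) = (-28 + y)/(11 + y)
q(X) = 36 (q(X) = -37 + 73 = 36)
b(46) + q(-175) = (-28 + 46)/(11 + 46) + 36 = 18/57 + 36 = (1/57)*18 + 36 = 6/19 + 36 = 690/19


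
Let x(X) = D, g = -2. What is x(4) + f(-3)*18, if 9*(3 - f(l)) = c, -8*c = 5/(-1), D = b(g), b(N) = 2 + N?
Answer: 211/4 ≈ 52.750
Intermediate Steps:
D = 0 (D = 2 - 2 = 0)
c = 5/8 (c = -5/(8*(-1)) = -5*(-1)/8 = -⅛*(-5) = 5/8 ≈ 0.62500)
x(X) = 0
f(l) = 211/72 (f(l) = 3 - ⅑*5/8 = 3 - 5/72 = 211/72)
x(4) + f(-3)*18 = 0 + (211/72)*18 = 0 + 211/4 = 211/4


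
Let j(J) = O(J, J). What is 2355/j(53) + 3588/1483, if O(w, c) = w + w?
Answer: 3872793/157198 ≈ 24.636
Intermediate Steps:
O(w, c) = 2*w
j(J) = 2*J
2355/j(53) + 3588/1483 = 2355/((2*53)) + 3588/1483 = 2355/106 + 3588*(1/1483) = 2355*(1/106) + 3588/1483 = 2355/106 + 3588/1483 = 3872793/157198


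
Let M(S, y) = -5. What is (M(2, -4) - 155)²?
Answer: 25600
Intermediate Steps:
(M(2, -4) - 155)² = (-5 - 155)² = (-160)² = 25600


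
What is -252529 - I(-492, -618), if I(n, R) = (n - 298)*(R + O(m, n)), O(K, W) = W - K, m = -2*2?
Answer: -1126269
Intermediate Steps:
m = -4
I(n, R) = (-298 + n)*(4 + R + n) (I(n, R) = (n - 298)*(R + (n - 1*(-4))) = (-298 + n)*(R + (n + 4)) = (-298 + n)*(R + (4 + n)) = (-298 + n)*(4 + R + n))
-252529 - I(-492, -618) = -252529 - (-1192 + (-492)² - 298*(-618) - 294*(-492) - 618*(-492)) = -252529 - (-1192 + 242064 + 184164 + 144648 + 304056) = -252529 - 1*873740 = -252529 - 873740 = -1126269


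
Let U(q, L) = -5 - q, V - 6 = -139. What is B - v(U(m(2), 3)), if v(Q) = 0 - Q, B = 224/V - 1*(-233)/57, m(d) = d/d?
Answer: -205/57 ≈ -3.5965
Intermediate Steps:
m(d) = 1
V = -133 (V = 6 - 139 = -133)
B = 137/57 (B = 224/(-133) - 1*(-233)/57 = 224*(-1/133) + 233*(1/57) = -32/19 + 233/57 = 137/57 ≈ 2.4035)
v(Q) = -Q
B - v(U(m(2), 3)) = 137/57 - (-1)*(-5 - 1*1) = 137/57 - (-1)*(-5 - 1) = 137/57 - (-1)*(-6) = 137/57 - 1*6 = 137/57 - 6 = -205/57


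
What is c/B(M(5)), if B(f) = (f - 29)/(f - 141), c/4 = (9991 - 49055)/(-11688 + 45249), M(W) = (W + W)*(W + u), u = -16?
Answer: -39220256/4664979 ≈ -8.4074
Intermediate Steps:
M(W) = 2*W*(-16 + W) (M(W) = (W + W)*(W - 16) = (2*W)*(-16 + W) = 2*W*(-16 + W))
c = -156256/33561 (c = 4*((9991 - 49055)/(-11688 + 45249)) = 4*(-39064/33561) = -156256/33561 ≈ -4.6559)
B(f) = (-29 + f)/(-141 + f)
c/B(M(5)) = -156256*(-141 + 2*5*(-16 + 5))/(-29 + 2*5*(-16 + 5))/33561 = -156256*(-141 + 2*5*(-11))/(-29 + 2*5*(-11))/33561 = -156256*(-141 - 110)/(-29 - 110)/33561 = -156256/(33561*(-139/(-251))) = -156256/(33561*((-1/251*(-139)))) = -156256/(33561*139/251) = -156256/33561*251/139 = -39220256/4664979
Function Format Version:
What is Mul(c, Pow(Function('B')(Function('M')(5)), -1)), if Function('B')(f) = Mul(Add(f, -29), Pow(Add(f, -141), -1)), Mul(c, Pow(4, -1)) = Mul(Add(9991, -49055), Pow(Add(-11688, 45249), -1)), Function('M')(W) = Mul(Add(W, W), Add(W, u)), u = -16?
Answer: Rational(-39220256, 4664979) ≈ -8.4074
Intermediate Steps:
Function('M')(W) = Mul(2, W, Add(-16, W)) (Function('M')(W) = Mul(Add(W, W), Add(W, -16)) = Mul(Mul(2, W), Add(-16, W)) = Mul(2, W, Add(-16, W)))
c = Rational(-156256, 33561) (c = Mul(4, Mul(Add(9991, -49055), Pow(Add(-11688, 45249), -1))) = Mul(4, Mul(-39064, Pow(33561, -1))) = Mul(4, Mul(-39064, Rational(1, 33561))) = Mul(4, Rational(-39064, 33561)) = Rational(-156256, 33561) ≈ -4.6559)
Function('B')(f) = Mul(Pow(Add(-141, f), -1), Add(-29, f)) (Function('B')(f) = Mul(Add(-29, f), Pow(Add(-141, f), -1)) = Mul(Pow(Add(-141, f), -1), Add(-29, f)))
Mul(c, Pow(Function('B')(Function('M')(5)), -1)) = Mul(Rational(-156256, 33561), Pow(Mul(Pow(Add(-141, Mul(2, 5, Add(-16, 5))), -1), Add(-29, Mul(2, 5, Add(-16, 5)))), -1)) = Mul(Rational(-156256, 33561), Pow(Mul(Pow(Add(-141, Mul(2, 5, -11)), -1), Add(-29, Mul(2, 5, -11))), -1)) = Mul(Rational(-156256, 33561), Pow(Mul(Pow(Add(-141, -110), -1), Add(-29, -110)), -1)) = Mul(Rational(-156256, 33561), Pow(Mul(Pow(-251, -1), -139), -1)) = Mul(Rational(-156256, 33561), Pow(Mul(Rational(-1, 251), -139), -1)) = Mul(Rational(-156256, 33561), Pow(Rational(139, 251), -1)) = Mul(Rational(-156256, 33561), Rational(251, 139)) = Rational(-39220256, 4664979)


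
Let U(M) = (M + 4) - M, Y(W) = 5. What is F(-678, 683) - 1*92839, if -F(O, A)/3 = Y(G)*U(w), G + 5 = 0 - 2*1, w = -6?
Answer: -92899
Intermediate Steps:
G = -7 (G = -5 + (0 - 2*1) = -5 + (0 - 2) = -5 - 2 = -7)
U(M) = 4 (U(M) = (4 + M) - M = 4)
F(O, A) = -60 (F(O, A) = -15*4 = -3*20 = -60)
F(-678, 683) - 1*92839 = -60 - 1*92839 = -60 - 92839 = -92899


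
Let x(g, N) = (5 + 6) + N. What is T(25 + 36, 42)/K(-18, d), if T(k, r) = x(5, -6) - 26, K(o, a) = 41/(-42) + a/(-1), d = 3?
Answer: 882/167 ≈ 5.2814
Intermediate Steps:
x(g, N) = 11 + N
K(o, a) = -41/42 - a (K(o, a) = 41*(-1/42) + a*(-1) = -41/42 - a)
T(k, r) = -21 (T(k, r) = (11 - 6) - 26 = 5 - 26 = -21)
T(25 + 36, 42)/K(-18, d) = -21/(-41/42 - 1*3) = -21/(-41/42 - 3) = -21/(-167/42) = -21*(-42/167) = 882/167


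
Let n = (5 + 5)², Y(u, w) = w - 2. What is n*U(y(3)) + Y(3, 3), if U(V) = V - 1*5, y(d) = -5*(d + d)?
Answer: -3499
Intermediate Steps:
Y(u, w) = -2 + w
n = 100 (n = 10² = 100)
y(d) = -10*d
U(V) = -5 + V (U(V) = V - 5 = -5 + V)
n*U(y(3)) + Y(3, 3) = 100*(-5 - 10*3) + (-2 + 3) = 100*(-5 - 30) + 1 = 100*(-35) + 1 = -3500 + 1 = -3499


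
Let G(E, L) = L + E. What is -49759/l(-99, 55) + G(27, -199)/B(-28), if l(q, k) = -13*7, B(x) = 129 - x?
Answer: 7796511/14287 ≈ 545.71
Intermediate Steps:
l(q, k) = -91
G(E, L) = E + L
-49759/l(-99, 55) + G(27, -199)/B(-28) = -49759/(-91) + (27 - 199)/(129 - 1*(-28)) = -49759*(-1/91) - 172/(129 + 28) = 49759/91 - 172/157 = 7796511/14287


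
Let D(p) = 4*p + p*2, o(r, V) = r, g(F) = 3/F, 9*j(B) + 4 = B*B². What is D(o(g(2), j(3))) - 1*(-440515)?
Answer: 440524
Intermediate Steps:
j(B) = -4/9 + B³/9 (j(B) = -4/9 + (B*B²)/9 = -4/9 + B³/9)
D(p) = 6*p (D(p) = 4*p + 2*p = 6*p)
D(o(g(2), j(3))) - 1*(-440515) = 6*(3/2) - 1*(-440515) = 6*(3*(½)) + 440515 = 6*(3/2) + 440515 = 9 + 440515 = 440524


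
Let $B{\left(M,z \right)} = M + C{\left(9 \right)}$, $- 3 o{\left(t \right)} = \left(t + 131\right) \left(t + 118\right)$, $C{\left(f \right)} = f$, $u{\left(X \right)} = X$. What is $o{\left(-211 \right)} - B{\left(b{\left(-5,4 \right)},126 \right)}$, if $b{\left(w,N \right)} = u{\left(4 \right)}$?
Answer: $-2493$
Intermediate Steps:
$o{\left(t \right)} = - \frac{\left(118 + t\right) \left(131 + t\right)}{3}$ ($o{\left(t \right)} = - \frac{\left(t + 131\right) \left(t + 118\right)}{3} = - \frac{\left(131 + t\right) \left(118 + t\right)}{3} = - \frac{\left(118 + t\right) \left(131 + t\right)}{3}$)
$b{\left(w,N \right)} = 4$
$B{\left(M,z \right)} = 9 + M$ ($B{\left(M,z \right)} = M + 9 = 9 + M$)
$o{\left(-211 \right)} - B{\left(b{\left(-5,4 \right)},126 \right)} = \left(- \frac{15458}{3} - -17513 - \frac{\left(-211\right)^{2}}{3}\right) - \left(9 + 4\right) = \left(- \frac{15458}{3} + 17513 - \frac{44521}{3}\right) - 13 = -2480 - 13 = -2493$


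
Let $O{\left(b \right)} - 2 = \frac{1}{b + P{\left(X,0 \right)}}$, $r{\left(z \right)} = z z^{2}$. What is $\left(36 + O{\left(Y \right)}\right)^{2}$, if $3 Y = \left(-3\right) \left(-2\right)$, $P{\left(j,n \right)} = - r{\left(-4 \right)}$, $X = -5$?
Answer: $\frac{6295081}{4356} \approx 1445.2$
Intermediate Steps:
$r{\left(z \right)} = z^{3}$
$P{\left(j,n \right)} = 64$ ($P{\left(j,n \right)} = - \left(-4\right)^{3} = \left(-1\right) \left(-64\right) = 64$)
$Y = 2$ ($Y = \frac{\left(-3\right) \left(-2\right)}{3} = \frac{1}{3} \cdot 6 = 2$)
$O{\left(b \right)} = 2 + \frac{1}{64 + b}$ ($O{\left(b \right)} = 2 + \frac{1}{b + 64} = 2 + \frac{1}{64 + b}$)
$\left(36 + O{\left(Y \right)}\right)^{2} = \left(36 + \frac{129 + 2 \cdot 2}{64 + 2}\right)^{2} = \left(36 + \frac{129 + 4}{66}\right)^{2} = \left(36 + \frac{1}{66} \cdot 133\right)^{2} = \left(36 + \frac{133}{66}\right)^{2} = \left(\frac{2509}{66}\right)^{2} = \frac{6295081}{4356}$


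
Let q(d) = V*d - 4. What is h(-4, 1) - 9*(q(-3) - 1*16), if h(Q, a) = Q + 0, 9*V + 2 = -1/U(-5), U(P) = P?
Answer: 853/5 ≈ 170.60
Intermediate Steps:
V = -1/5 (V = -2/9 + (-1/(-5))/9 = -2/9 + (-1*(-1/5))/9 = -2/9 + (1/9)*(1/5) = -2/9 + 1/45 = -1/5 ≈ -0.20000)
h(Q, a) = Q
q(d) = -4 - d/5 (q(d) = -d/5 - 4 = -4 - d/5)
h(-4, 1) - 9*(q(-3) - 1*16) = -4 - 9*((-4 - 1/5*(-3)) - 1*16) = -4 - 9*((-4 + 3/5) - 16) = -4 - 9*(-17/5 - 16) = -4 - 9*(-97/5) = -4 + 873/5 = 853/5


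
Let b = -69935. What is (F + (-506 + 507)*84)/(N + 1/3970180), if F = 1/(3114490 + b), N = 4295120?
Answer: 203068847808356/10383393645097586511 ≈ 1.9557e-5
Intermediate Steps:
F = 1/3044555 (F = 1/(3114490 - 69935) = 1/3044555 ≈ 3.2846e-7)
(F + (-506 + 507)*84)/(N + 1/3970180) = (1/3044555 + (-506 + 507)*84)/(4295120 + 1/3970180) = (1/3044555 + 1*84)/(4295120 + 1/3970180) = (1/3044555 + 84)/(17052399521601/3970180) = (255742621/3044555)*(3970180/17052399521601) = 203068847808356/10383393645097586511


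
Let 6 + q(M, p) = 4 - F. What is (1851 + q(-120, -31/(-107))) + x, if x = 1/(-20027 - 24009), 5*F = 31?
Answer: 405747699/220180 ≈ 1842.8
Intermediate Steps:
F = 31/5 (F = (⅕)*31 = 31/5 ≈ 6.2000)
x = -1/44036 (x = 1/(-44036) = -1/44036 ≈ -2.2709e-5)
q(M, p) = -41/5 (q(M, p) = -6 + (4 - 1*31/5) = -6 + (4 - 31/5) = -6 - 11/5 = -41/5)
(1851 + q(-120, -31/(-107))) + x = (1851 - 41/5) - 1/44036 = 9214/5 - 1/44036 = 405747699/220180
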